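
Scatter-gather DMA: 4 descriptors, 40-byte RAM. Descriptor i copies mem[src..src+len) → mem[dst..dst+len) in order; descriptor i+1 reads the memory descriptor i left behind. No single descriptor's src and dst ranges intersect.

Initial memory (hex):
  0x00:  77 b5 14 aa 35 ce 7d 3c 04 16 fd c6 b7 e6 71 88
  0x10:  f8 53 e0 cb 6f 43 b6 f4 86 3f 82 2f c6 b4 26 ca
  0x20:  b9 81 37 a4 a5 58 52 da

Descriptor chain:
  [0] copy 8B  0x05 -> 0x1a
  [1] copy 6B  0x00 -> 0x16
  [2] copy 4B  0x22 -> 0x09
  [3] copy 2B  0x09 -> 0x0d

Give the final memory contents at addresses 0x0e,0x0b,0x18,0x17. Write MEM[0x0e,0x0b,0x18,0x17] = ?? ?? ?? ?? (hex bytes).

MEM[0x0e,0x0b,0x18,0x17] = a4 a5 14 b5

#0 dst[0x1a+8] := {0xce,0x7d,0x3c,0x04,0x16,0xfd,0xc6,0xb7}
#1 dst[0x16+6] := {0x77,0xb5,0x14,0xaa,0x35,0xce}
#2 dst[0x09+4] := {0x37,0xa4,0xa5,0x58}
#3 dst[0x0d+2] := {0x37,0xa4}
query mem[0x0e]=0xa4, mem[0x0b]=0xa5, mem[0x18]=0x14, mem[0x17]=0xb5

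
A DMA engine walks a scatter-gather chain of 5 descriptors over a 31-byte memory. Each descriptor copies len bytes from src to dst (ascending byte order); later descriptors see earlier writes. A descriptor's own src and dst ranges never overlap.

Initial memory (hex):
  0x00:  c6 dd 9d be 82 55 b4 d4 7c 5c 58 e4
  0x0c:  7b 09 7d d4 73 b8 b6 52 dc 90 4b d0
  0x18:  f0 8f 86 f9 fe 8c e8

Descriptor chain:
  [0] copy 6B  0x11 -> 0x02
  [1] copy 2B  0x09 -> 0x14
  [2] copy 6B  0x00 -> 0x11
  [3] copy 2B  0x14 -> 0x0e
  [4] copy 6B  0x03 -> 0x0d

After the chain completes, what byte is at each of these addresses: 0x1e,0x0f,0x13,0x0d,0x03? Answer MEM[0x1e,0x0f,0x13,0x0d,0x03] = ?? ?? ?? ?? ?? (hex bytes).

MEM[0x1e,0x0f,0x13,0x0d,0x03] = e8 dc b8 b6 b6

[0] 0x11->0x02 len=6 : b8 b6 52 dc 90 4b
[1] 0x09->0x14 len=2 : 5c 58
[2] 0x00->0x11 len=6 : c6 dd b8 b6 52 dc
[3] 0x14->0x0e len=2 : b6 52
[4] 0x03->0x0d len=6 : b6 52 dc 90 4b 7c
query mem[0x1e]=0xe8, mem[0x0f]=0xdc, mem[0x13]=0xb8, mem[0x0d]=0xb6, mem[0x03]=0xb6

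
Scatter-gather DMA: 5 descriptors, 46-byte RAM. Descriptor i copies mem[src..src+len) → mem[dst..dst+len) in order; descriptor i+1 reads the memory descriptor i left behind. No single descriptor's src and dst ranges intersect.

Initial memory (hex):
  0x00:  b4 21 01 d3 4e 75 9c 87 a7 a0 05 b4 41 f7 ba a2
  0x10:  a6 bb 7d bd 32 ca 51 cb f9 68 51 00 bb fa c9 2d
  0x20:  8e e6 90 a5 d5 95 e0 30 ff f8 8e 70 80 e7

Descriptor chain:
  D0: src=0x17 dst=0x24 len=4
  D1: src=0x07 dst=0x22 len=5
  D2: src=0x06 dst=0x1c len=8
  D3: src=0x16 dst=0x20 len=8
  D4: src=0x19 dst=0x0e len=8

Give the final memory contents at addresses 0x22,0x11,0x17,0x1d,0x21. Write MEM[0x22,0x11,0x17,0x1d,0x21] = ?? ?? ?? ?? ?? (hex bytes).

[0] 0x17->0x24 len=4 : cb f9 68 51
[1] 0x07->0x22 len=5 : 87 a7 a0 05 b4
[2] 0x06->0x1c len=8 : 9c 87 a7 a0 05 b4 41 f7
[3] 0x16->0x20 len=8 : 51 cb f9 68 51 00 9c 87
[4] 0x19->0x0e len=8 : 68 51 00 9c 87 a7 a0 51
query mem[0x22]=0xf9, mem[0x11]=0x9c, mem[0x17]=0xcb, mem[0x1d]=0x87, mem[0x21]=0xcb

MEM[0x22,0x11,0x17,0x1d,0x21] = f9 9c cb 87 cb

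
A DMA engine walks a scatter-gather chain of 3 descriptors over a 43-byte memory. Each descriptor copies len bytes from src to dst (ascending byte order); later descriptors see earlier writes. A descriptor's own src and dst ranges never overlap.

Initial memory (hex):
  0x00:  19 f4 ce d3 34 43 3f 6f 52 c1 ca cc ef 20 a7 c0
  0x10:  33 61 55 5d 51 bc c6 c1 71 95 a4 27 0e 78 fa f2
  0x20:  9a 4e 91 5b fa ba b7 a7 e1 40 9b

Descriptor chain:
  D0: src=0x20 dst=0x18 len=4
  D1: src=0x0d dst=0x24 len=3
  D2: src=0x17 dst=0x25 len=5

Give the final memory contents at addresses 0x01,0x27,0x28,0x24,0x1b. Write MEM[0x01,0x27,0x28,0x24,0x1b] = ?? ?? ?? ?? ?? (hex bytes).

MEM[0x01,0x27,0x28,0x24,0x1b] = f4 4e 91 20 5b

[0] 0x20->0x18 len=4 : 9a 4e 91 5b
[1] 0x0d->0x24 len=3 : 20 a7 c0
[2] 0x17->0x25 len=5 : c1 9a 4e 91 5b
query mem[0x01]=0xf4, mem[0x27]=0x4e, mem[0x28]=0x91, mem[0x24]=0x20, mem[0x1b]=0x5b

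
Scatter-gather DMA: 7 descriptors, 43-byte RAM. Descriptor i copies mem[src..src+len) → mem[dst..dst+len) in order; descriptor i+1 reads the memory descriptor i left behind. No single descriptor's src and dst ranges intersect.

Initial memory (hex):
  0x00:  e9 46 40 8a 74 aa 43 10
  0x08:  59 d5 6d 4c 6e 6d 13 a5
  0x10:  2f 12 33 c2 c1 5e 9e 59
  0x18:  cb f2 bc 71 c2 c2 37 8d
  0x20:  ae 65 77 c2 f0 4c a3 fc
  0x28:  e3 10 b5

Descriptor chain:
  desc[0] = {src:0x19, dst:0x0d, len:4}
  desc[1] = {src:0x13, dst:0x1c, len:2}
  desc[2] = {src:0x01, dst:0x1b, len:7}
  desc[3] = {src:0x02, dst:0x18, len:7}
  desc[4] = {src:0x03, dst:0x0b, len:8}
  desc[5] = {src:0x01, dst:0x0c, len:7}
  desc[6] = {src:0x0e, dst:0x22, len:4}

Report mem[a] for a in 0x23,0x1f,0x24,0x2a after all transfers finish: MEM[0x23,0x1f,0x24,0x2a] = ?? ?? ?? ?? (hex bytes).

MEM[0x23,0x1f,0x24,0x2a] = 74 aa aa b5

[0] 0x19->0x0d len=4 : f2 bc 71 c2
[1] 0x13->0x1c len=2 : c2 c1
[2] 0x01->0x1b len=7 : 46 40 8a 74 aa 43 10
[3] 0x02->0x18 len=7 : 40 8a 74 aa 43 10 59
[4] 0x03->0x0b len=8 : 8a 74 aa 43 10 59 d5 6d
[5] 0x01->0x0c len=7 : 46 40 8a 74 aa 43 10
[6] 0x0e->0x22 len=4 : 8a 74 aa 43
query mem[0x23]=0x74, mem[0x1f]=0xaa, mem[0x24]=0xaa, mem[0x2a]=0xb5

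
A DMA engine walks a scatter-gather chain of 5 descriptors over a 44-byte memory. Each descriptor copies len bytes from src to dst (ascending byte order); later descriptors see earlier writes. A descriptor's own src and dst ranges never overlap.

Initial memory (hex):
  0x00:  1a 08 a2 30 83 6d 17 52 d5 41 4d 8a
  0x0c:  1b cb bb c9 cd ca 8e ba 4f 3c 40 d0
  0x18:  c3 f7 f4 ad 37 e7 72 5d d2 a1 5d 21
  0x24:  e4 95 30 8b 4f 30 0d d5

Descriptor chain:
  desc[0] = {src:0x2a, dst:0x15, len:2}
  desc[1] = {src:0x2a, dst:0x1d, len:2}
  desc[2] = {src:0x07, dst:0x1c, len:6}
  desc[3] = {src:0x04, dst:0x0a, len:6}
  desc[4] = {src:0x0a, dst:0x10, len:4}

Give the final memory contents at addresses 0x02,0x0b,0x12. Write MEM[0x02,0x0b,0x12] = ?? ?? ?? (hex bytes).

MEM[0x02,0x0b,0x12] = a2 6d 17

#0 dst[0x15+2] := {0x0d,0xd5}
#1 dst[0x1d+2] := {0x0d,0xd5}
#2 dst[0x1c+6] := {0x52,0xd5,0x41,0x4d,0x8a,0x1b}
#3 dst[0x0a+6] := {0x83,0x6d,0x17,0x52,0xd5,0x41}
#4 dst[0x10+4] := {0x83,0x6d,0x17,0x52}
query mem[0x02]=0xa2, mem[0x0b]=0x6d, mem[0x12]=0x17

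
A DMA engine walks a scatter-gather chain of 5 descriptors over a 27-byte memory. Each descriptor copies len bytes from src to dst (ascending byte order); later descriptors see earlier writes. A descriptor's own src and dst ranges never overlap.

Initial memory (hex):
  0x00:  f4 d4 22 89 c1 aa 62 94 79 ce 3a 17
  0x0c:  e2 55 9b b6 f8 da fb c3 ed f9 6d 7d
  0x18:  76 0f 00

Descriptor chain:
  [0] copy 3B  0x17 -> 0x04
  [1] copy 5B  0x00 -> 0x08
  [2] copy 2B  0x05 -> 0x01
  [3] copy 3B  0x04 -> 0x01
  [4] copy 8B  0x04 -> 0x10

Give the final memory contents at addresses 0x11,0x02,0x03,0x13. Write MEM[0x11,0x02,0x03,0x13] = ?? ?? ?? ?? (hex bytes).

  after D0: wrote 3B at 0x04 = 7d760f
  after D1: wrote 5B at 0x08 = f4d422897d
  after D2: wrote 2B at 0x01 = 760f
  after D3: wrote 3B at 0x01 = 7d760f
  after D4: wrote 8B at 0x10 = 7d760f94f4d42289
query mem[0x11]=0x76, mem[0x02]=0x76, mem[0x03]=0x0f, mem[0x13]=0x94

MEM[0x11,0x02,0x03,0x13] = 76 76 0f 94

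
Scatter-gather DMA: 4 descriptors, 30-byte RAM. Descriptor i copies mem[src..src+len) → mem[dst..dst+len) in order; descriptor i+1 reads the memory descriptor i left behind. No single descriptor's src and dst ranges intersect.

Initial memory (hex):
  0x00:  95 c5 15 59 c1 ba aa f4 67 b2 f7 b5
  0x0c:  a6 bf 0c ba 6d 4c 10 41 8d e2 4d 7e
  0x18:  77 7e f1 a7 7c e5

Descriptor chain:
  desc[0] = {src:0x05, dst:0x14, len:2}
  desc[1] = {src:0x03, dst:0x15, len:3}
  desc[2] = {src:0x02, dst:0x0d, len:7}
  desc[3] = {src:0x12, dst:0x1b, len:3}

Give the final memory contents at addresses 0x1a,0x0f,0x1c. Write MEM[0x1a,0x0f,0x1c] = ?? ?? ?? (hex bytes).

#0 dst[0x14+2] := {0xba,0xaa}
#1 dst[0x15+3] := {0x59,0xc1,0xba}
#2 dst[0x0d+7] := {0x15,0x59,0xc1,0xba,0xaa,0xf4,0x67}
#3 dst[0x1b+3] := {0xf4,0x67,0xba}
query mem[0x1a]=0xf1, mem[0x0f]=0xc1, mem[0x1c]=0x67

MEM[0x1a,0x0f,0x1c] = f1 c1 67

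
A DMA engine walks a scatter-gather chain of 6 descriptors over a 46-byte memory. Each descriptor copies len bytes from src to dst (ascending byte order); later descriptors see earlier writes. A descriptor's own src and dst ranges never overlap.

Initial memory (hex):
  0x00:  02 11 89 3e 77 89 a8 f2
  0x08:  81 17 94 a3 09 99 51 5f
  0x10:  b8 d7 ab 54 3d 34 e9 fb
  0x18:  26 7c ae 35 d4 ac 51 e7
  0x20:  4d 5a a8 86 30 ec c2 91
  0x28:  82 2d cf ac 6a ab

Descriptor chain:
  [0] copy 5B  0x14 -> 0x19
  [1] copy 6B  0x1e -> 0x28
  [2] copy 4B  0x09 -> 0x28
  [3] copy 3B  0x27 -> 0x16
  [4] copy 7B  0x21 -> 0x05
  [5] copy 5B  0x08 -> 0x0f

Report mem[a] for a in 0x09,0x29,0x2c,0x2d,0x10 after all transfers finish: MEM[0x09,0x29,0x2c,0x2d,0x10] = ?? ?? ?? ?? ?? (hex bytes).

D0: mem[0x19..0x1d] <- [3d 34 e9 fb 26]
D1: mem[0x28..0x2d] <- [51 e7 4d 5a a8 86]
D2: mem[0x28..0x2b] <- [17 94 a3 09]
D3: mem[0x16..0x18] <- [91 17 94]
D4: mem[0x05..0x0b] <- [5a a8 86 30 ec c2 91]
D5: mem[0x0f..0x13] <- [30 ec c2 91 09]
query mem[0x09]=0xec, mem[0x29]=0x94, mem[0x2c]=0xa8, mem[0x2d]=0x86, mem[0x10]=0xec

MEM[0x09,0x29,0x2c,0x2d,0x10] = ec 94 a8 86 ec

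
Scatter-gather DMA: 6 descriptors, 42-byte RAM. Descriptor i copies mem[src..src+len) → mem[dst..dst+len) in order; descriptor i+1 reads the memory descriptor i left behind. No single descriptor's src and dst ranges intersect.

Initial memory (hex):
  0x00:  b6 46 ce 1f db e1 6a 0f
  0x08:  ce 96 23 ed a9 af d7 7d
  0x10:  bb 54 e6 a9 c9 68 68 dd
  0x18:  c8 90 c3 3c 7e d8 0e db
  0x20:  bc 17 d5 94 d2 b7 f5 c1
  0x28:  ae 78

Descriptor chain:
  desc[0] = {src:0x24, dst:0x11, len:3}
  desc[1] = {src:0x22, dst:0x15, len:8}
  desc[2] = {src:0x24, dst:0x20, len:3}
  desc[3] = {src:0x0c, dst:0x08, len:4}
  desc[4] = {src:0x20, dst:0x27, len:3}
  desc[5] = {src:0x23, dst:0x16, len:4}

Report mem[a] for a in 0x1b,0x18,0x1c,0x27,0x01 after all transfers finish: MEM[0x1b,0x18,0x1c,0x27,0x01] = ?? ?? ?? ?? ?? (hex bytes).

  after D0: wrote 3B at 0x11 = d2b7f5
  after D1: wrote 8B at 0x15 = d594d2b7f5c1ae78
  after D2: wrote 3B at 0x20 = d2b7f5
  after D3: wrote 4B at 0x08 = a9afd77d
  after D4: wrote 3B at 0x27 = d2b7f5
  after D5: wrote 4B at 0x16 = 94d2b7f5
query mem[0x1b]=0xae, mem[0x18]=0xb7, mem[0x1c]=0x78, mem[0x27]=0xd2, mem[0x01]=0x46

MEM[0x1b,0x18,0x1c,0x27,0x01] = ae b7 78 d2 46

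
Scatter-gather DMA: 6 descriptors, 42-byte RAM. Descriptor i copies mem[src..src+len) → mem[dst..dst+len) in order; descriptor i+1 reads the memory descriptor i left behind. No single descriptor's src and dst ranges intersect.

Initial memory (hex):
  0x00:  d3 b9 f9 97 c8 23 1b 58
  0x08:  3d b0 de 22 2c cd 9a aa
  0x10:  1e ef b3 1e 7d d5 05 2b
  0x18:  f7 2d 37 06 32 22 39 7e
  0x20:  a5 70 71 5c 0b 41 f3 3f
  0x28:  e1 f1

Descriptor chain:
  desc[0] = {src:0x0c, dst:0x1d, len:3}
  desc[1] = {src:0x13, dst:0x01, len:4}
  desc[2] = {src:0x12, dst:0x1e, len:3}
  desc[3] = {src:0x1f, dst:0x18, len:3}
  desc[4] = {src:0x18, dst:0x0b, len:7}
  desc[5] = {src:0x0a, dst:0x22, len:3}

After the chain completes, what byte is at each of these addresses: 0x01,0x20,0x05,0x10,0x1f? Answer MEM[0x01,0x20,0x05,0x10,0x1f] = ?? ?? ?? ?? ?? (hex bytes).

MEM[0x01,0x20,0x05,0x10,0x1f] = 1e 7d 23 2c 1e

#0 dst[0x1d+3] := {0x2c,0xcd,0x9a}
#1 dst[0x01+4] := {0x1e,0x7d,0xd5,0x05}
#2 dst[0x1e+3] := {0xb3,0x1e,0x7d}
#3 dst[0x18+3] := {0x1e,0x7d,0x70}
#4 dst[0x0b+7] := {0x1e,0x7d,0x70,0x06,0x32,0x2c,0xb3}
#5 dst[0x22+3] := {0xde,0x1e,0x7d}
query mem[0x01]=0x1e, mem[0x20]=0x7d, mem[0x05]=0x23, mem[0x10]=0x2c, mem[0x1f]=0x1e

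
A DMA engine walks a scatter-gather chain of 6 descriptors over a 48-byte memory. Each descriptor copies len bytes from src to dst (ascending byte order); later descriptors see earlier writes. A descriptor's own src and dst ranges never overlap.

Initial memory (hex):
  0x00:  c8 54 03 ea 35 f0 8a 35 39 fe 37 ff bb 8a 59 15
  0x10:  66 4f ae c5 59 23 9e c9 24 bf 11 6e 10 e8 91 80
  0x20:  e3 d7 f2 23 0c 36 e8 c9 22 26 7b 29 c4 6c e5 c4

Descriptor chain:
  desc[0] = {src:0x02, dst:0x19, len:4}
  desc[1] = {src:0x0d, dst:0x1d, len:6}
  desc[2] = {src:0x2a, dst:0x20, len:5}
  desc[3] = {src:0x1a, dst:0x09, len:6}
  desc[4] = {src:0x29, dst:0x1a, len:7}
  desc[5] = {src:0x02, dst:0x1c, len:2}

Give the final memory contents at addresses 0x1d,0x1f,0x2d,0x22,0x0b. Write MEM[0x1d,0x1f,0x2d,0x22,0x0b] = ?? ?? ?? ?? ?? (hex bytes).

MEM[0x1d,0x1f,0x2d,0x22,0x0b] = ea e5 6c c4 f0

D0: mem[0x19..0x1c] <- [03 ea 35 f0]
D1: mem[0x1d..0x22] <- [8a 59 15 66 4f ae]
D2: mem[0x20..0x24] <- [7b 29 c4 6c e5]
D3: mem[0x09..0x0e] <- [ea 35 f0 8a 59 15]
D4: mem[0x1a..0x20] <- [26 7b 29 c4 6c e5 c4]
D5: mem[0x1c..0x1d] <- [03 ea]
query mem[0x1d]=0xea, mem[0x1f]=0xe5, mem[0x2d]=0x6c, mem[0x22]=0xc4, mem[0x0b]=0xf0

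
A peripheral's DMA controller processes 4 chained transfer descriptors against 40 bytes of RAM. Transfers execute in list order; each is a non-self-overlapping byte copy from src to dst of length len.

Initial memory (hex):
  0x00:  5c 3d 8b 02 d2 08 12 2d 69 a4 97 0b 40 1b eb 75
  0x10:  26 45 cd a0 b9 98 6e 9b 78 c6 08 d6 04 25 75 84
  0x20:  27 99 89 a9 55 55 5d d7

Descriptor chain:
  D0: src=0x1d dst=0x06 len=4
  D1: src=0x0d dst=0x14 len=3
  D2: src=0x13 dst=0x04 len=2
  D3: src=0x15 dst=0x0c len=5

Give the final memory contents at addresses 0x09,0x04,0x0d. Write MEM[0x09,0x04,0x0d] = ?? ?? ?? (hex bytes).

MEM[0x09,0x04,0x0d] = 27 a0 75

[0] 0x1d->0x06 len=4 : 25 75 84 27
[1] 0x0d->0x14 len=3 : 1b eb 75
[2] 0x13->0x04 len=2 : a0 1b
[3] 0x15->0x0c len=5 : eb 75 9b 78 c6
query mem[0x09]=0x27, mem[0x04]=0xa0, mem[0x0d]=0x75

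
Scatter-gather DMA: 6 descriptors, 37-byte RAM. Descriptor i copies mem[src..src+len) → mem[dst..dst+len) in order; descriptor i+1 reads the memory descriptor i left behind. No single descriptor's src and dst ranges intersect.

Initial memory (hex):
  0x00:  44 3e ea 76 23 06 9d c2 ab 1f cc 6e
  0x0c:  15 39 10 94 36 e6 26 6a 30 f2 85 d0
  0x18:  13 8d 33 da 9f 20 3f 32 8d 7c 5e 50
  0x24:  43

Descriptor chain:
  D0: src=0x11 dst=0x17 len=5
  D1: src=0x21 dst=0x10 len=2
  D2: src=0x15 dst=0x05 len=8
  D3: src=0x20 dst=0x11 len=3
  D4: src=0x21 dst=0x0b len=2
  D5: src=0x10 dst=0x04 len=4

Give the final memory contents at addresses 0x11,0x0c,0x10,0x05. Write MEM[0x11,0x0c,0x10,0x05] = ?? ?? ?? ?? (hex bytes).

MEM[0x11,0x0c,0x10,0x05] = 8d 5e 7c 8d

D0: mem[0x17..0x1b] <- [e6 26 6a 30 f2]
D1: mem[0x10..0x11] <- [7c 5e]
D2: mem[0x05..0x0c] <- [f2 85 e6 26 6a 30 f2 9f]
D3: mem[0x11..0x13] <- [8d 7c 5e]
D4: mem[0x0b..0x0c] <- [7c 5e]
D5: mem[0x04..0x07] <- [7c 8d 7c 5e]
query mem[0x11]=0x8d, mem[0x0c]=0x5e, mem[0x10]=0x7c, mem[0x05]=0x8d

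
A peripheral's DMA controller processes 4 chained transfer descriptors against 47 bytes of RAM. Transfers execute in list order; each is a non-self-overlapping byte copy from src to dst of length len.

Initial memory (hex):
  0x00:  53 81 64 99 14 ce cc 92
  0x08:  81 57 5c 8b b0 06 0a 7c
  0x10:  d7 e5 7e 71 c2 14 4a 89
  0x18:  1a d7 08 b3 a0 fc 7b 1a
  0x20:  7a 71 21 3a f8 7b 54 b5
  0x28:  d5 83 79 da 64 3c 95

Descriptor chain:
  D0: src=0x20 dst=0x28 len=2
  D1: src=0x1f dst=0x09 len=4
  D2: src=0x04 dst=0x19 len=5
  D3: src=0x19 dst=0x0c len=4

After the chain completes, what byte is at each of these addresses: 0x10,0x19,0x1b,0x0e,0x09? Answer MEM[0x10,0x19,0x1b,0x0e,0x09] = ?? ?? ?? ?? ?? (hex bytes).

[0] 0x20->0x28 len=2 : 7a 71
[1] 0x1f->0x09 len=4 : 1a 7a 71 21
[2] 0x04->0x19 len=5 : 14 ce cc 92 81
[3] 0x19->0x0c len=4 : 14 ce cc 92
query mem[0x10]=0xd7, mem[0x19]=0x14, mem[0x1b]=0xcc, mem[0x0e]=0xcc, mem[0x09]=0x1a

MEM[0x10,0x19,0x1b,0x0e,0x09] = d7 14 cc cc 1a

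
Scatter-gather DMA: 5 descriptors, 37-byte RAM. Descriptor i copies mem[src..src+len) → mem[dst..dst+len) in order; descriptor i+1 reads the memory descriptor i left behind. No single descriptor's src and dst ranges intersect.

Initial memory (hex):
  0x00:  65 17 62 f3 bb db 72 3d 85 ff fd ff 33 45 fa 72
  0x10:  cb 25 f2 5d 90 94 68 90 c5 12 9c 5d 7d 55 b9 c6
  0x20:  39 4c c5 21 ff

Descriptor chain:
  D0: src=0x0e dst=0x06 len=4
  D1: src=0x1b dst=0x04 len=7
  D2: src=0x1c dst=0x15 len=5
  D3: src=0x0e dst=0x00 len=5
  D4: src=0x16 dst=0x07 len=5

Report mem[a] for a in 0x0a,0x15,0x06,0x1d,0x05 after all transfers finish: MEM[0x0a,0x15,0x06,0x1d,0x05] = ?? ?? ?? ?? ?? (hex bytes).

MEM[0x0a,0x15,0x06,0x1d,0x05] = 39 7d 55 55 7d

  after D0: wrote 4B at 0x06 = fa72cb25
  after D1: wrote 7B at 0x04 = 5d7d55b9c6394c
  after D2: wrote 5B at 0x15 = 7d55b9c639
  after D3: wrote 5B at 0x00 = fa72cb25f2
  after D4: wrote 5B at 0x07 = 55b9c6399c
query mem[0x0a]=0x39, mem[0x15]=0x7d, mem[0x06]=0x55, mem[0x1d]=0x55, mem[0x05]=0x7d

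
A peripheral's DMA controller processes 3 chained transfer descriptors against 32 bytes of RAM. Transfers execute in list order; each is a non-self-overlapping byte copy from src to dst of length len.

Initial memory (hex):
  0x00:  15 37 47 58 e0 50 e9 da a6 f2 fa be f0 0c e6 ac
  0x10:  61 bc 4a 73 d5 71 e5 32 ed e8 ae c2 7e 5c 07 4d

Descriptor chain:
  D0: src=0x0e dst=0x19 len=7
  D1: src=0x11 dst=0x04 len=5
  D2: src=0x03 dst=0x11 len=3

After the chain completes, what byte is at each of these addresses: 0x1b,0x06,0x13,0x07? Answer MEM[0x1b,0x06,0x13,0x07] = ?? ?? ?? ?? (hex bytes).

#0 dst[0x19+7] := {0xe6,0xac,0x61,0xbc,0x4a,0x73,0xd5}
#1 dst[0x04+5] := {0xbc,0x4a,0x73,0xd5,0x71}
#2 dst[0x11+3] := {0x58,0xbc,0x4a}
query mem[0x1b]=0x61, mem[0x06]=0x73, mem[0x13]=0x4a, mem[0x07]=0xd5

MEM[0x1b,0x06,0x13,0x07] = 61 73 4a d5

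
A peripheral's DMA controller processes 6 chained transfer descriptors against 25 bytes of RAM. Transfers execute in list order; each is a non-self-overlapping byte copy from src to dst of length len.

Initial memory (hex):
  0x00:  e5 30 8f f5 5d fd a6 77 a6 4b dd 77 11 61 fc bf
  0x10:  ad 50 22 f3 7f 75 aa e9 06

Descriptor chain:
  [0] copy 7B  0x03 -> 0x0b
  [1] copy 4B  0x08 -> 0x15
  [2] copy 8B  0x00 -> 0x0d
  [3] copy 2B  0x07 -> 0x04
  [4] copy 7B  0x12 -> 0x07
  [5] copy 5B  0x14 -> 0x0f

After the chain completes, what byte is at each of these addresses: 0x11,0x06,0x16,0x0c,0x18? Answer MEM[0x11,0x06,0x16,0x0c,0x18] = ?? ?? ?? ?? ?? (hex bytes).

MEM[0x11,0x06,0x16,0x0c,0x18] = 4b a6 4b dd f5

  after D0: wrote 7B at 0x0b = f55dfda677a64b
  after D1: wrote 4B at 0x15 = a64bddf5
  after D2: wrote 8B at 0x0d = e5308ff55dfda677
  after D3: wrote 2B at 0x04 = 77a6
  after D4: wrote 7B at 0x07 = fda677a64bddf5
  after D5: wrote 5B at 0x0f = 77a64bddf5
query mem[0x11]=0x4b, mem[0x06]=0xa6, mem[0x16]=0x4b, mem[0x0c]=0xdd, mem[0x18]=0xf5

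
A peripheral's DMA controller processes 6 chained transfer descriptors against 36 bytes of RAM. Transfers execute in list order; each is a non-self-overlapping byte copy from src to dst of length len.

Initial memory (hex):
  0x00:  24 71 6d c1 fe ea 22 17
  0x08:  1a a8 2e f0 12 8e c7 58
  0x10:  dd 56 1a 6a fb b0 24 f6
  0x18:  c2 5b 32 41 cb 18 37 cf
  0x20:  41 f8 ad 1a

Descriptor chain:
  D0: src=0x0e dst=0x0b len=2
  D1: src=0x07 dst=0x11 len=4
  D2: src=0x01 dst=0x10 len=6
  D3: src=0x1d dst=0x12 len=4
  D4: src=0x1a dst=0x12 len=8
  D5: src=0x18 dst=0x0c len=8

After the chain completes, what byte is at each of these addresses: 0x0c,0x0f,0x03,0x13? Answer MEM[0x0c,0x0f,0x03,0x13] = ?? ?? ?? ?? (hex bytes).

MEM[0x0c,0x0f,0x03,0x13] = 41 41 c1 cf

D0: mem[0x0b..0x0c] <- [c7 58]
D1: mem[0x11..0x14] <- [17 1a a8 2e]
D2: mem[0x10..0x15] <- [71 6d c1 fe ea 22]
D3: mem[0x12..0x15] <- [18 37 cf 41]
D4: mem[0x12..0x19] <- [32 41 cb 18 37 cf 41 f8]
D5: mem[0x0c..0x13] <- [41 f8 32 41 cb 18 37 cf]
query mem[0x0c]=0x41, mem[0x0f]=0x41, mem[0x03]=0xc1, mem[0x13]=0xcf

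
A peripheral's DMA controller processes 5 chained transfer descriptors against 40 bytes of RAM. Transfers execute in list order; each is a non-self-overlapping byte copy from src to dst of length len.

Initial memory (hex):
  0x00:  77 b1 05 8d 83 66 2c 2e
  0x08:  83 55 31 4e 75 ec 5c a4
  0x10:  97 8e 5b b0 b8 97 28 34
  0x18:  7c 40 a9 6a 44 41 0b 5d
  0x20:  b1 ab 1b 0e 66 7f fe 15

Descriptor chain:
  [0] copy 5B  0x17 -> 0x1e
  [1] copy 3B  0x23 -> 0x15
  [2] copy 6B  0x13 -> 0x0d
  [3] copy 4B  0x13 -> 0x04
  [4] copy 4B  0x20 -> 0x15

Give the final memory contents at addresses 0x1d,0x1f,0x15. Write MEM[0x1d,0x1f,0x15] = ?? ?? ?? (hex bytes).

MEM[0x1d,0x1f,0x15] = 41 7c 40

  after D0: wrote 5B at 0x1e = 347c40a96a
  after D1: wrote 3B at 0x15 = 0e667f
  after D2: wrote 6B at 0x0d = b0b80e667f7c
  after D3: wrote 4B at 0x04 = b0b80e66
  after D4: wrote 4B at 0x15 = 40a96a0e
query mem[0x1d]=0x41, mem[0x1f]=0x7c, mem[0x15]=0x40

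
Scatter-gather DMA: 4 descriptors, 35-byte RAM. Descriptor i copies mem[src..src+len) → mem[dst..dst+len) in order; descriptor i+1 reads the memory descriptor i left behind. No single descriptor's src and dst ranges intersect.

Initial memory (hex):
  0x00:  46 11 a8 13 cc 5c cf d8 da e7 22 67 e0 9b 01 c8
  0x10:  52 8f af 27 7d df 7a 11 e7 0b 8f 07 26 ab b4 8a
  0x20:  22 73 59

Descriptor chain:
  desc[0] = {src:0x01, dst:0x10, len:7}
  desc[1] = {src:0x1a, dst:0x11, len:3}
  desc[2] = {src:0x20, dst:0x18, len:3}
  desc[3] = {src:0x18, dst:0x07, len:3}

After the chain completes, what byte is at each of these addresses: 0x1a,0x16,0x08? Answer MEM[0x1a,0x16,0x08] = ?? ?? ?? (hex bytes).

MEM[0x1a,0x16,0x08] = 59 d8 73

[0] 0x01->0x10 len=7 : 11 a8 13 cc 5c cf d8
[1] 0x1a->0x11 len=3 : 8f 07 26
[2] 0x20->0x18 len=3 : 22 73 59
[3] 0x18->0x07 len=3 : 22 73 59
query mem[0x1a]=0x59, mem[0x16]=0xd8, mem[0x08]=0x73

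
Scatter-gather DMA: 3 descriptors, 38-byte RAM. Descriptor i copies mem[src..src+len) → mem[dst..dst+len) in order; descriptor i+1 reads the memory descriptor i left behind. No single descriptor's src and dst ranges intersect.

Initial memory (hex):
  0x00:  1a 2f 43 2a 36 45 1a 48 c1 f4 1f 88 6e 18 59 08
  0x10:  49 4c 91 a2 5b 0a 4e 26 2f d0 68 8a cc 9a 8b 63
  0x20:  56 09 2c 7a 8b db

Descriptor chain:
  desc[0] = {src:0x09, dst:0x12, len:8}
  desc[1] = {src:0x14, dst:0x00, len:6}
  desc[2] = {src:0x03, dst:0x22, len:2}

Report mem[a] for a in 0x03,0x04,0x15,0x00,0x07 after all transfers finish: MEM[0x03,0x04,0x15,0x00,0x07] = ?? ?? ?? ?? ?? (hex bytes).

[0] 0x09->0x12 len=8 : f4 1f 88 6e 18 59 08 49
[1] 0x14->0x00 len=6 : 88 6e 18 59 08 49
[2] 0x03->0x22 len=2 : 59 08
query mem[0x03]=0x59, mem[0x04]=0x08, mem[0x15]=0x6e, mem[0x00]=0x88, mem[0x07]=0x48

MEM[0x03,0x04,0x15,0x00,0x07] = 59 08 6e 88 48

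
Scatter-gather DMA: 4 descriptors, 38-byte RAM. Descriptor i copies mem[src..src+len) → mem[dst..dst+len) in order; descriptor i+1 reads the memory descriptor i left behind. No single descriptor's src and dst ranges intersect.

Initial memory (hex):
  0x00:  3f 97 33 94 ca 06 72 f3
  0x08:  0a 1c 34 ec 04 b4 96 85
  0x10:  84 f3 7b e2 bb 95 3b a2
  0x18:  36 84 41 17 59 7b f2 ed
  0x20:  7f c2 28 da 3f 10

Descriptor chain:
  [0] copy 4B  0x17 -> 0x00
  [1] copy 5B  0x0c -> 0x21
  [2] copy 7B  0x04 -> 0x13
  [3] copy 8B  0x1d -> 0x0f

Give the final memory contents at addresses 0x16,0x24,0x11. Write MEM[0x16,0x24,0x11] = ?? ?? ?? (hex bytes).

MEM[0x16,0x24,0x11] = 85 85 ed

  after D0: wrote 4B at 0x00 = a2368441
  after D1: wrote 5B at 0x21 = 04b4968584
  after D2: wrote 7B at 0x13 = ca0672f30a1c34
  after D3: wrote 8B at 0x0f = 7bf2ed7f04b49685
query mem[0x16]=0x85, mem[0x24]=0x85, mem[0x11]=0xed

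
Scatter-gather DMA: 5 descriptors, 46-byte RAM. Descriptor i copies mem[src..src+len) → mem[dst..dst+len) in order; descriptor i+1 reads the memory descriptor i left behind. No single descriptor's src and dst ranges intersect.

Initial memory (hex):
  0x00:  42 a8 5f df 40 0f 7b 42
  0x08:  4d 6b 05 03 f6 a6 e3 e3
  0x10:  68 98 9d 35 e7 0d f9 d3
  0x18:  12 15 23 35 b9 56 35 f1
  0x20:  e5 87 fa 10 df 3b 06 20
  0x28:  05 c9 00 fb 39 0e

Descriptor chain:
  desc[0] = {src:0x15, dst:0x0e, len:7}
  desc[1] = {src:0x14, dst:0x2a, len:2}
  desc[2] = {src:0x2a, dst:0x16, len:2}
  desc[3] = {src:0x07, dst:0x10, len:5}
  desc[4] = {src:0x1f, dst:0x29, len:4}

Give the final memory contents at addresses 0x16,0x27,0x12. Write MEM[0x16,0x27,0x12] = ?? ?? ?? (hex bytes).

  after D0: wrote 7B at 0x0e = 0df9d312152335
  after D1: wrote 2B at 0x2a = 350d
  after D2: wrote 2B at 0x16 = 350d
  after D3: wrote 5B at 0x10 = 424d6b0503
  after D4: wrote 4B at 0x29 = f1e587fa
query mem[0x16]=0x35, mem[0x27]=0x20, mem[0x12]=0x6b

MEM[0x16,0x27,0x12] = 35 20 6b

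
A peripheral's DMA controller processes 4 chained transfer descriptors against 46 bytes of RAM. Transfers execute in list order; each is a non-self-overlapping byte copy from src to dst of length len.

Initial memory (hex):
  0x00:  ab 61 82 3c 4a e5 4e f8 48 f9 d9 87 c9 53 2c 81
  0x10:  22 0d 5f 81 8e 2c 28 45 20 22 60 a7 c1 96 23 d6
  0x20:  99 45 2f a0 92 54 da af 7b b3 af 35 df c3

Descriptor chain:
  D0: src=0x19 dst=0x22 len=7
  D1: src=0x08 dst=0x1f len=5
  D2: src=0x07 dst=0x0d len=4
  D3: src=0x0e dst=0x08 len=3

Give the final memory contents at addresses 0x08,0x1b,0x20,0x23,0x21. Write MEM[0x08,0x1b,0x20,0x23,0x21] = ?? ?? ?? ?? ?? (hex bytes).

MEM[0x08,0x1b,0x20,0x23,0x21] = 48 a7 f9 c9 d9

  after D0: wrote 7B at 0x22 = 2260a7c19623d6
  after D1: wrote 5B at 0x1f = 48f9d987c9
  after D2: wrote 4B at 0x0d = f848f9d9
  after D3: wrote 3B at 0x08 = 48f9d9
query mem[0x08]=0x48, mem[0x1b]=0xa7, mem[0x20]=0xf9, mem[0x23]=0xc9, mem[0x21]=0xd9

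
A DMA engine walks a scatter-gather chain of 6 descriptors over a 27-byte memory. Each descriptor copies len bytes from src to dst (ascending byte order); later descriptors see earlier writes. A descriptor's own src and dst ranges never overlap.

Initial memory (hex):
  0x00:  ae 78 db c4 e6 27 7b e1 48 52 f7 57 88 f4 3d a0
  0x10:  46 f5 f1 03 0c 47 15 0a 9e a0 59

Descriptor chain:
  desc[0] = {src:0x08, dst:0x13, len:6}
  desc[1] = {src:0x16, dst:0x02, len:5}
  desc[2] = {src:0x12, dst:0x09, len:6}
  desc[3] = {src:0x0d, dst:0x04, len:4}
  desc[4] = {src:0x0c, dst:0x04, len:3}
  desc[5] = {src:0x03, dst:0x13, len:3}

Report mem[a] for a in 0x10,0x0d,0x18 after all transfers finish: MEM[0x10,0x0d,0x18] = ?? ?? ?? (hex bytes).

MEM[0x10,0x0d,0x18] = 46 57 f4

[0] 0x08->0x13 len=6 : 48 52 f7 57 88 f4
[1] 0x16->0x02 len=5 : 57 88 f4 a0 59
[2] 0x12->0x09 len=6 : f1 48 52 f7 57 88
[3] 0x0d->0x04 len=4 : 57 88 a0 46
[4] 0x0c->0x04 len=3 : f7 57 88
[5] 0x03->0x13 len=3 : 88 f7 57
query mem[0x10]=0x46, mem[0x0d]=0x57, mem[0x18]=0xf4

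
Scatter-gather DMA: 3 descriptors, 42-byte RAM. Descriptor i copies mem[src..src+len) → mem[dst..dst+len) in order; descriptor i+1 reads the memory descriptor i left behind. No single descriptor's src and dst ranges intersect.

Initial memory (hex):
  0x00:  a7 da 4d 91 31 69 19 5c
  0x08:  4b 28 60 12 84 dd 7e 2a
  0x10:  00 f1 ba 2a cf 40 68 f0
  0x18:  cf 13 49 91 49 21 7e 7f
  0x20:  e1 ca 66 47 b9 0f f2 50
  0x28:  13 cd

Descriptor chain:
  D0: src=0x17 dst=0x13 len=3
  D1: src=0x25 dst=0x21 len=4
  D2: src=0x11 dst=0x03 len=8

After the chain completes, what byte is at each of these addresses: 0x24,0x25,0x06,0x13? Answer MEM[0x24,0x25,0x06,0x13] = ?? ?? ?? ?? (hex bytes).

MEM[0x24,0x25,0x06,0x13] = 13 0f cf f0

#0 dst[0x13+3] := {0xf0,0xcf,0x13}
#1 dst[0x21+4] := {0x0f,0xf2,0x50,0x13}
#2 dst[0x03+8] := {0xf1,0xba,0xf0,0xcf,0x13,0x68,0xf0,0xcf}
query mem[0x24]=0x13, mem[0x25]=0x0f, mem[0x06]=0xcf, mem[0x13]=0xf0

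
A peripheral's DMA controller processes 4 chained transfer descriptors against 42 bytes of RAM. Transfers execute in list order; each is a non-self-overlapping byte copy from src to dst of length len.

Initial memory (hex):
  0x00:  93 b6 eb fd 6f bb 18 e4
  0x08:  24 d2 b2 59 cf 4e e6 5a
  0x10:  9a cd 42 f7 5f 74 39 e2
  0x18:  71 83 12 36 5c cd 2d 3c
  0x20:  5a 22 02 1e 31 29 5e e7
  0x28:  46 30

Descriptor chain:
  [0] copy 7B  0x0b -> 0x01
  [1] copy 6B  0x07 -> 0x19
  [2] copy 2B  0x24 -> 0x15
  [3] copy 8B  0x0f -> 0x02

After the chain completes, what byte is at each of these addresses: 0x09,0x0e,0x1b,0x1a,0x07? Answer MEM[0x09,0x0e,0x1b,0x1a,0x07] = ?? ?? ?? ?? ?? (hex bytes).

#0 dst[0x01+7] := {0x59,0xcf,0x4e,0xe6,0x5a,0x9a,0xcd}
#1 dst[0x19+6] := {0xcd,0x24,0xd2,0xb2,0x59,0xcf}
#2 dst[0x15+2] := {0x31,0x29}
#3 dst[0x02+8] := {0x5a,0x9a,0xcd,0x42,0xf7,0x5f,0x31,0x29}
query mem[0x09]=0x29, mem[0x0e]=0xe6, mem[0x1b]=0xd2, mem[0x1a]=0x24, mem[0x07]=0x5f

MEM[0x09,0x0e,0x1b,0x1a,0x07] = 29 e6 d2 24 5f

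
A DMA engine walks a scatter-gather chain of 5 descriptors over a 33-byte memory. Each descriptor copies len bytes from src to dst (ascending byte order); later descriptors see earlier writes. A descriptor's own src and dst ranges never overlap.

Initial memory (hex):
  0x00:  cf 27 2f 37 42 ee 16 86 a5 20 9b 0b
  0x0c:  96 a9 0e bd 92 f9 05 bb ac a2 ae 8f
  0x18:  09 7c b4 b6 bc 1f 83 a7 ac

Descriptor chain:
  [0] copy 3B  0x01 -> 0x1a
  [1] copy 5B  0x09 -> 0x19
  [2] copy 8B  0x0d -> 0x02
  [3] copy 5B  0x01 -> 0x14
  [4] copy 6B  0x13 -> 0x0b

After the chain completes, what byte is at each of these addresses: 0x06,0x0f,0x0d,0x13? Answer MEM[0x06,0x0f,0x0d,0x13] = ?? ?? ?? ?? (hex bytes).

MEM[0x06,0x0f,0x0d,0x13] = f9 bd a9 bb

D0: mem[0x1a..0x1c] <- [27 2f 37]
D1: mem[0x19..0x1d] <- [20 9b 0b 96 a9]
D2: mem[0x02..0x09] <- [a9 0e bd 92 f9 05 bb ac]
D3: mem[0x14..0x18] <- [27 a9 0e bd 92]
D4: mem[0x0b..0x10] <- [bb 27 a9 0e bd 92]
query mem[0x06]=0xf9, mem[0x0f]=0xbd, mem[0x0d]=0xa9, mem[0x13]=0xbb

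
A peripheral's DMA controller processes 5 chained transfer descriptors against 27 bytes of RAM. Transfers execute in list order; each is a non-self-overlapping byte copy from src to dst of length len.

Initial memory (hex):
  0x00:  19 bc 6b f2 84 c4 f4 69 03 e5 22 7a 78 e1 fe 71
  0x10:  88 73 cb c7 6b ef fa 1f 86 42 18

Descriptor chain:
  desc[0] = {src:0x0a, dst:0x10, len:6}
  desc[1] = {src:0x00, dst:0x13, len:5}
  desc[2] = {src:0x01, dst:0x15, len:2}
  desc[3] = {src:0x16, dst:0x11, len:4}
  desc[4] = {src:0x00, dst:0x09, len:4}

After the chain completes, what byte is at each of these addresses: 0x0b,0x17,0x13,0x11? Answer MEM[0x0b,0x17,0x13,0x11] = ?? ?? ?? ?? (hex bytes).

MEM[0x0b,0x17,0x13,0x11] = 6b 84 86 6b

#0 dst[0x10+6] := {0x22,0x7a,0x78,0xe1,0xfe,0x71}
#1 dst[0x13+5] := {0x19,0xbc,0x6b,0xf2,0x84}
#2 dst[0x15+2] := {0xbc,0x6b}
#3 dst[0x11+4] := {0x6b,0x84,0x86,0x42}
#4 dst[0x09+4] := {0x19,0xbc,0x6b,0xf2}
query mem[0x0b]=0x6b, mem[0x17]=0x84, mem[0x13]=0x86, mem[0x11]=0x6b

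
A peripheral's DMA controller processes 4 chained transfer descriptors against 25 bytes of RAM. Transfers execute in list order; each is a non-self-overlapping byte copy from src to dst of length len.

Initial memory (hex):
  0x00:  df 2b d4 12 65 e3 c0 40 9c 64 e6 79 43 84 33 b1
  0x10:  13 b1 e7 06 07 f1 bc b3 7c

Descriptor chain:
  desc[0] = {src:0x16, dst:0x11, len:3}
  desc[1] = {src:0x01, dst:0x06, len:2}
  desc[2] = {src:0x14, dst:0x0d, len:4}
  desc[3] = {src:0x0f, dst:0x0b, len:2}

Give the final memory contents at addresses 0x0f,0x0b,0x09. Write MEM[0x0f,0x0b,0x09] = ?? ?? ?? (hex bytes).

#0 dst[0x11+3] := {0xbc,0xb3,0x7c}
#1 dst[0x06+2] := {0x2b,0xd4}
#2 dst[0x0d+4] := {0x07,0xf1,0xbc,0xb3}
#3 dst[0x0b+2] := {0xbc,0xb3}
query mem[0x0f]=0xbc, mem[0x0b]=0xbc, mem[0x09]=0x64

MEM[0x0f,0x0b,0x09] = bc bc 64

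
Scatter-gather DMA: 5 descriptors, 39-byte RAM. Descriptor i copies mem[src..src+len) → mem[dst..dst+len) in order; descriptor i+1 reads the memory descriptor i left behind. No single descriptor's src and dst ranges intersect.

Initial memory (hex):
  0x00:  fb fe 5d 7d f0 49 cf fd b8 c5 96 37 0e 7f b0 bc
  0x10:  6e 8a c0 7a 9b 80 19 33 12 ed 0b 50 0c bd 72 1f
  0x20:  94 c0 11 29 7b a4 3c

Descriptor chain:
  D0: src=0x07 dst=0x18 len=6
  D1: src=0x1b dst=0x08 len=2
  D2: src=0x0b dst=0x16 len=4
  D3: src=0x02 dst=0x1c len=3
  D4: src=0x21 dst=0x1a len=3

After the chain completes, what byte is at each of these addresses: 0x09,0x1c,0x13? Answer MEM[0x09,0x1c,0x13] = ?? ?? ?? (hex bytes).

  after D0: wrote 6B at 0x18 = fdb8c596370e
  after D1: wrote 2B at 0x08 = 9637
  after D2: wrote 4B at 0x16 = 370e7fb0
  after D3: wrote 3B at 0x1c = 5d7df0
  after D4: wrote 3B at 0x1a = c01129
query mem[0x09]=0x37, mem[0x1c]=0x29, mem[0x13]=0x7a

MEM[0x09,0x1c,0x13] = 37 29 7a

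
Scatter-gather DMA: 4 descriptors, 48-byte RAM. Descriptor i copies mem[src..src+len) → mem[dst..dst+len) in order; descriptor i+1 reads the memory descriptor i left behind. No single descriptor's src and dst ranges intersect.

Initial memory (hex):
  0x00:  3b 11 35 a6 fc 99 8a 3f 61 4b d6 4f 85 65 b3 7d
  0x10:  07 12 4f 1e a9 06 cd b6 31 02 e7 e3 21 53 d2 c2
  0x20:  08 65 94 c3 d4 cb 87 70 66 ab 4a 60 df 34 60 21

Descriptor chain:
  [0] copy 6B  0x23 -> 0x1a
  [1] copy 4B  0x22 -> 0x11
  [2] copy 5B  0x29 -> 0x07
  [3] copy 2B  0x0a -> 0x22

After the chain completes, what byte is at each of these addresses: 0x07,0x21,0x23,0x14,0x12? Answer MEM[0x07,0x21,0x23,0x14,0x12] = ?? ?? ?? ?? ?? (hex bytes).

MEM[0x07,0x21,0x23,0x14,0x12] = ab 65 34 cb c3

D0: mem[0x1a..0x1f] <- [c3 d4 cb 87 70 66]
D1: mem[0x11..0x14] <- [94 c3 d4 cb]
D2: mem[0x07..0x0b] <- [ab 4a 60 df 34]
D3: mem[0x22..0x23] <- [df 34]
query mem[0x07]=0xab, mem[0x21]=0x65, mem[0x23]=0x34, mem[0x14]=0xcb, mem[0x12]=0xc3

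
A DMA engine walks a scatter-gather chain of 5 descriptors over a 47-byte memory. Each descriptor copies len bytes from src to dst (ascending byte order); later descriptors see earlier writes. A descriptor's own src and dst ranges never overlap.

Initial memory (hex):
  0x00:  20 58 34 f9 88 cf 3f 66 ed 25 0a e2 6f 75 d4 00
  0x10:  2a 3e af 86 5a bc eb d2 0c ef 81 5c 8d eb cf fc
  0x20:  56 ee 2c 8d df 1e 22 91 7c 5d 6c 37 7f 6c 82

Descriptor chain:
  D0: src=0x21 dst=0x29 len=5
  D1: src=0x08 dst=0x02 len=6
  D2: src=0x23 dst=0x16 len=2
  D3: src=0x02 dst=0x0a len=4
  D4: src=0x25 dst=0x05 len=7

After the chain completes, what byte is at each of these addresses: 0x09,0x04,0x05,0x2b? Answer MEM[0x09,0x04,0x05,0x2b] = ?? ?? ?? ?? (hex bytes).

  after D0: wrote 5B at 0x29 = ee2c8ddf1e
  after D1: wrote 6B at 0x02 = ed250ae26f75
  after D2: wrote 2B at 0x16 = 8ddf
  after D3: wrote 4B at 0x0a = ed250ae2
  after D4: wrote 7B at 0x05 = 1e22917cee2c8d
query mem[0x09]=0xee, mem[0x04]=0x0a, mem[0x05]=0x1e, mem[0x2b]=0x8d

MEM[0x09,0x04,0x05,0x2b] = ee 0a 1e 8d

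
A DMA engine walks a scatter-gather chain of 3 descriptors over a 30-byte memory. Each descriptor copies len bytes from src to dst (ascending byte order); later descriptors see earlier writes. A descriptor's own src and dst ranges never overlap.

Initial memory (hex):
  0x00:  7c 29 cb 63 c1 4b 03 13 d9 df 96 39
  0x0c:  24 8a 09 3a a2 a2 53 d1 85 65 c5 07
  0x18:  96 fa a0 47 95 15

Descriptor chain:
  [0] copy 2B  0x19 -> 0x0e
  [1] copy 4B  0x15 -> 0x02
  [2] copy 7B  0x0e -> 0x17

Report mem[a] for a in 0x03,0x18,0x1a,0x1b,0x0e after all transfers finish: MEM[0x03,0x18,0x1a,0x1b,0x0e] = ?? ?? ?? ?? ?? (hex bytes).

  after D0: wrote 2B at 0x0e = faa0
  after D1: wrote 4B at 0x02 = 65c50796
  after D2: wrote 7B at 0x17 = faa0a2a253d185
query mem[0x03]=0xc5, mem[0x18]=0xa0, mem[0x1a]=0xa2, mem[0x1b]=0x53, mem[0x0e]=0xfa

MEM[0x03,0x18,0x1a,0x1b,0x0e] = c5 a0 a2 53 fa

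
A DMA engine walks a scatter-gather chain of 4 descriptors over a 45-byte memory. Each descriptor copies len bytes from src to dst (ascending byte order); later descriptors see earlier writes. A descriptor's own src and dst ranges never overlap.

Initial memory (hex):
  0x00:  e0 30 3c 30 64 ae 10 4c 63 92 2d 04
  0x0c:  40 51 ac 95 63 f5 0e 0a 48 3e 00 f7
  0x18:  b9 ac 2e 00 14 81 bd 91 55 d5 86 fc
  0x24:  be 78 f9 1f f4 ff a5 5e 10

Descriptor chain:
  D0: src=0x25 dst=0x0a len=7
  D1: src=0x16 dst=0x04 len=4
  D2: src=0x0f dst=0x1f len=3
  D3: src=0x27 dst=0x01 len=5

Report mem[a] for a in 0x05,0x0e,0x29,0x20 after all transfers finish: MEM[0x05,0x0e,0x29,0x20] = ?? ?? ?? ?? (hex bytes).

#0 dst[0x0a+7] := {0x78,0xf9,0x1f,0xf4,0xff,0xa5,0x5e}
#1 dst[0x04+4] := {0x00,0xf7,0xb9,0xac}
#2 dst[0x1f+3] := {0xa5,0x5e,0xf5}
#3 dst[0x01+5] := {0x1f,0xf4,0xff,0xa5,0x5e}
query mem[0x05]=0x5e, mem[0x0e]=0xff, mem[0x29]=0xff, mem[0x20]=0x5e

MEM[0x05,0x0e,0x29,0x20] = 5e ff ff 5e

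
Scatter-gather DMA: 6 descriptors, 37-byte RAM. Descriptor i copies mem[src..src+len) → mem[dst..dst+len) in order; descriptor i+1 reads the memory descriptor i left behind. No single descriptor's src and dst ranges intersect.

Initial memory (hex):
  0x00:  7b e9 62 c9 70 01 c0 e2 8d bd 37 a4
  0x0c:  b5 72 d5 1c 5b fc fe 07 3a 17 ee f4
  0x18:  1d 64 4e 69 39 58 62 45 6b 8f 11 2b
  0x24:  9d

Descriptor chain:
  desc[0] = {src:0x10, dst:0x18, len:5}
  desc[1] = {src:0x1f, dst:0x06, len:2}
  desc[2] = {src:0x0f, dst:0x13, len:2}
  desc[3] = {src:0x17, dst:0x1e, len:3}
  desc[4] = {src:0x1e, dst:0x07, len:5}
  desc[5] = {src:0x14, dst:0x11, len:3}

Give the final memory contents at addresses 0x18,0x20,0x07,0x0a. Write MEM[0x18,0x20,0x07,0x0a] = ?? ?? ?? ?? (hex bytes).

D0: mem[0x18..0x1c] <- [5b fc fe 07 3a]
D1: mem[0x06..0x07] <- [45 6b]
D2: mem[0x13..0x14] <- [1c 5b]
D3: mem[0x1e..0x20] <- [f4 5b fc]
D4: mem[0x07..0x0b] <- [f4 5b fc 8f 11]
D5: mem[0x11..0x13] <- [5b 17 ee]
query mem[0x18]=0x5b, mem[0x20]=0xfc, mem[0x07]=0xf4, mem[0x0a]=0x8f

MEM[0x18,0x20,0x07,0x0a] = 5b fc f4 8f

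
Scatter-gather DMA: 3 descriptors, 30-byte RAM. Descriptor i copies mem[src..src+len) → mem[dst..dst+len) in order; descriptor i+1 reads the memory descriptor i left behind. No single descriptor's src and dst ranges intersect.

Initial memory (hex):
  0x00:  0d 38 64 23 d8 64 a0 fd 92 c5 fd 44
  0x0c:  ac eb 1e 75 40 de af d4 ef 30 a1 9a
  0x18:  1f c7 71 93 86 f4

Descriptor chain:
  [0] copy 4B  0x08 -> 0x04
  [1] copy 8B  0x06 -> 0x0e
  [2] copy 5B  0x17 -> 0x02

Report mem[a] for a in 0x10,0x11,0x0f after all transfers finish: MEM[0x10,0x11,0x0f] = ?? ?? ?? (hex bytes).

  after D0: wrote 4B at 0x04 = 92c5fd44
  after D1: wrote 8B at 0x0e = fd4492c5fd44aceb
  after D2: wrote 5B at 0x02 = 9a1fc77193
query mem[0x10]=0x92, mem[0x11]=0xc5, mem[0x0f]=0x44

MEM[0x10,0x11,0x0f] = 92 c5 44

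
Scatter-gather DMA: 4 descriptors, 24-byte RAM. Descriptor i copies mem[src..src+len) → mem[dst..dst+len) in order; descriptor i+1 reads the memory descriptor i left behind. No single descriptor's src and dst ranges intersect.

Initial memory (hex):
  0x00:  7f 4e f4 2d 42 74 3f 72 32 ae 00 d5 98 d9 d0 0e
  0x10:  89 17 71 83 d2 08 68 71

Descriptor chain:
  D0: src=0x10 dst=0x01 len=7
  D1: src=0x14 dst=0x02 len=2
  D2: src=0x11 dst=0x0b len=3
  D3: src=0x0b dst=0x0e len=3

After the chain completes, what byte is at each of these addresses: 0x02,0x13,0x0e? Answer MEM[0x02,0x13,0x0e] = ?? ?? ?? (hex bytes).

MEM[0x02,0x13,0x0e] = d2 83 17

[0] 0x10->0x01 len=7 : 89 17 71 83 d2 08 68
[1] 0x14->0x02 len=2 : d2 08
[2] 0x11->0x0b len=3 : 17 71 83
[3] 0x0b->0x0e len=3 : 17 71 83
query mem[0x02]=0xd2, mem[0x13]=0x83, mem[0x0e]=0x17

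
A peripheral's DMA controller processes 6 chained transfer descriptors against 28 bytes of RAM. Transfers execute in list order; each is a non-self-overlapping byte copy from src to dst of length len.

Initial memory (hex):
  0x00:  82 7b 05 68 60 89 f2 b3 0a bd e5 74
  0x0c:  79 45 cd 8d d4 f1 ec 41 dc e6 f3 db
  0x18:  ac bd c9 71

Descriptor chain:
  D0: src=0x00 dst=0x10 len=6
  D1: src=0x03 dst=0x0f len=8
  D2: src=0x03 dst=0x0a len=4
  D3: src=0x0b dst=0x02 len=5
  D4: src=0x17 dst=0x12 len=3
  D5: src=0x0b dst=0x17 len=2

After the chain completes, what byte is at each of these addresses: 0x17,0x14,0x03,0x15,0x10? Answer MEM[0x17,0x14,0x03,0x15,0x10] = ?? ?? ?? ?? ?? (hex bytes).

D0: mem[0x10..0x15] <- [82 7b 05 68 60 89]
D1: mem[0x0f..0x16] <- [68 60 89 f2 b3 0a bd e5]
D2: mem[0x0a..0x0d] <- [68 60 89 f2]
D3: mem[0x02..0x06] <- [60 89 f2 cd 68]
D4: mem[0x12..0x14] <- [db ac bd]
D5: mem[0x17..0x18] <- [60 89]
query mem[0x17]=0x60, mem[0x14]=0xbd, mem[0x03]=0x89, mem[0x15]=0xbd, mem[0x10]=0x60

MEM[0x17,0x14,0x03,0x15,0x10] = 60 bd 89 bd 60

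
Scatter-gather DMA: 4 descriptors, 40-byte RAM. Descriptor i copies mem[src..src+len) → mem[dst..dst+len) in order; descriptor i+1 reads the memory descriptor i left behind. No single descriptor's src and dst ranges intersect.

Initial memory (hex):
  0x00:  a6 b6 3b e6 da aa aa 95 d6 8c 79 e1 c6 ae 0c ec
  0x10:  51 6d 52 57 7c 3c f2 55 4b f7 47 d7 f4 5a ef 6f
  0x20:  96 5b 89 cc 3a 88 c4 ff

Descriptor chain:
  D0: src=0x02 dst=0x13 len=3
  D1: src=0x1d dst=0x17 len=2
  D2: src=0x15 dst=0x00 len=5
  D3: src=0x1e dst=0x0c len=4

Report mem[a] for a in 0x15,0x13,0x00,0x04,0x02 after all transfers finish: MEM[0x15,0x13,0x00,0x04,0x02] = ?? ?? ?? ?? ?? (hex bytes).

#0 dst[0x13+3] := {0x3b,0xe6,0xda}
#1 dst[0x17+2] := {0x5a,0xef}
#2 dst[0x00+5] := {0xda,0xf2,0x5a,0xef,0xf7}
#3 dst[0x0c+4] := {0xef,0x6f,0x96,0x5b}
query mem[0x15]=0xda, mem[0x13]=0x3b, mem[0x00]=0xda, mem[0x04]=0xf7, mem[0x02]=0x5a

MEM[0x15,0x13,0x00,0x04,0x02] = da 3b da f7 5a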